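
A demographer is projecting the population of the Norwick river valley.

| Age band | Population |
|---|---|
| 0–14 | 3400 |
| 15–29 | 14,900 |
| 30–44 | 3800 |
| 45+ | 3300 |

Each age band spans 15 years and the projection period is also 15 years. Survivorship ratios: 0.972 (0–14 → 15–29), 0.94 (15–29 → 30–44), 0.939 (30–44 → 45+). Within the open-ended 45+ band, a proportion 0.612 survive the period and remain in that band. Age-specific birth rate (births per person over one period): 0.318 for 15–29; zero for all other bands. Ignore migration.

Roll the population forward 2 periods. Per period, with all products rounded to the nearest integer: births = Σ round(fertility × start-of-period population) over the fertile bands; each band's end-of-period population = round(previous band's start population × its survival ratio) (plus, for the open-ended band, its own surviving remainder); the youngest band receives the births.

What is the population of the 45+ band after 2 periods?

Call the groups 1 to 4, youngest first.
Period 1:
Births: 14900 × 0.318 = 4738
Group 2: 3400 × 0.972 = 3305
Group 3: 14900 × 0.94 = 14006
Group 4: 3800 × 0.939 + 3300 × 0.612 = 3568 + 2020 = 5588
→ [4738, 3305, 14006, 5588]
Period 2:
Births: 3305 × 0.318 = 1051
Group 2: 4738 × 0.972 = 4605
Group 3: 3305 × 0.94 = 3107
Group 4: 14006 × 0.939 + 5588 × 0.612 = 13152 + 3420 = 16572
→ [1051, 4605, 3107, 16572]

16572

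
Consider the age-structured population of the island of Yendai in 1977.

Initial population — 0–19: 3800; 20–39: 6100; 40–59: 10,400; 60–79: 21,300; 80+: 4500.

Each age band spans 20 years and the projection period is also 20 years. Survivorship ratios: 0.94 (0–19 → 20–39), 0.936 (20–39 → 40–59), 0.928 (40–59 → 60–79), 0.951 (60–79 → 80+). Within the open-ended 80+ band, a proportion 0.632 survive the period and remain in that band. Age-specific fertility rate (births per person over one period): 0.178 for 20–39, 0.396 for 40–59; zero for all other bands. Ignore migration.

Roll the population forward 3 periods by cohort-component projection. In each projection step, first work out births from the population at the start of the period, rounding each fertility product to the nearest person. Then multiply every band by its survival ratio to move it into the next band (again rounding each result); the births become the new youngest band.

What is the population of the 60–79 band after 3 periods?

(Groups numbered youngest = 1 to oldest = 5.)
Period 1:
Births: 6100 × 0.178 = 1086  |  10400 × 0.396 = 4118 — total 5204
Group 2: 3800 × 0.94 = 3572
Group 3: 6100 × 0.936 = 5710
Group 4: 10400 × 0.928 = 9651
Group 5: 21300 × 0.951 + 4500 × 0.632 = 20256 + 2844 = 23100
→ [5204, 3572, 5710, 9651, 23100]
Period 2:
Births: 3572 × 0.178 = 636  |  5710 × 0.396 = 2261 — total 2897
Group 2: 5204 × 0.94 = 4892
Group 3: 3572 × 0.936 = 3343
Group 4: 5710 × 0.928 = 5299
Group 5: 9651 × 0.951 + 23100 × 0.632 = 9178 + 14599 = 23777
→ [2897, 4892, 3343, 5299, 23777]
Period 3:
Births: 4892 × 0.178 = 871  |  3343 × 0.396 = 1324 — total 2195
Group 2: 2897 × 0.94 = 2723
Group 3: 4892 × 0.936 = 4579
Group 4: 3343 × 0.928 = 3102
Group 5: 5299 × 0.951 + 23777 × 0.632 = 5039 + 15027 = 20066
→ [2195, 2723, 4579, 3102, 20066]

3102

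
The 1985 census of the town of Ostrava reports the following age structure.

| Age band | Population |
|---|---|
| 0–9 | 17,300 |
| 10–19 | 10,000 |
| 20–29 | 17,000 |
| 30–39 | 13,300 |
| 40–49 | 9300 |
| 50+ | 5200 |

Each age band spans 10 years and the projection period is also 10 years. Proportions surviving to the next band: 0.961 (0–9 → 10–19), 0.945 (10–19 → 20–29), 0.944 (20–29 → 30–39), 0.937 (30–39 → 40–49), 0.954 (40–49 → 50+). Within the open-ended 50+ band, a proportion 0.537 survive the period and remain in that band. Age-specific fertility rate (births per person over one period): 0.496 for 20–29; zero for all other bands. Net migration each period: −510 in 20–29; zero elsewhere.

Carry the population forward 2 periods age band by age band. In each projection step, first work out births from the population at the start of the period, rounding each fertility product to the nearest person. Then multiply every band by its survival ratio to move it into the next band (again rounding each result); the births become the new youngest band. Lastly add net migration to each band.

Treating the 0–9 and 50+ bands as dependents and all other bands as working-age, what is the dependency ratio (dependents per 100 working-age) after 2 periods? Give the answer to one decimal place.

Numbering the bands 1..6 from youngest to oldest:
Period 1:
Births: 17000 * 0.496 = 8432
Band 2: 17300 * 0.961 = 16625
Band 3: 10000 * 0.945 = 9450
Band 4: 17000 * 0.944 = 16048
Band 5: 13300 * 0.937 = 12462
Band 6: 9300 * 0.954 + 5200 * 0.537 = 8872 + 2792 = 11664
Net migration: Band 3 − 510 → 8940
End of period: [8432, 16625, 8940, 16048, 12462, 11664]
Period 2:
Births: 8940 * 0.496 = 4434
Band 2: 8432 * 0.961 = 8103
Band 3: 16625 * 0.945 = 15711
Band 4: 8940 * 0.944 = 8439
Band 5: 16048 * 0.937 = 15037
Band 6: 12462 * 0.954 + 11664 * 0.537 = 11889 + 6264 = 18153
Net migration: Band 3 − 510 → 15201
End of period: [4434, 8103, 15201, 8439, 15037, 18153]
Dependents (band 0–9 + band 50+) = 4434 + 18153 = 22587; working-age = 46780; ratio = 22587/46780 × 100 = 48.3

48.3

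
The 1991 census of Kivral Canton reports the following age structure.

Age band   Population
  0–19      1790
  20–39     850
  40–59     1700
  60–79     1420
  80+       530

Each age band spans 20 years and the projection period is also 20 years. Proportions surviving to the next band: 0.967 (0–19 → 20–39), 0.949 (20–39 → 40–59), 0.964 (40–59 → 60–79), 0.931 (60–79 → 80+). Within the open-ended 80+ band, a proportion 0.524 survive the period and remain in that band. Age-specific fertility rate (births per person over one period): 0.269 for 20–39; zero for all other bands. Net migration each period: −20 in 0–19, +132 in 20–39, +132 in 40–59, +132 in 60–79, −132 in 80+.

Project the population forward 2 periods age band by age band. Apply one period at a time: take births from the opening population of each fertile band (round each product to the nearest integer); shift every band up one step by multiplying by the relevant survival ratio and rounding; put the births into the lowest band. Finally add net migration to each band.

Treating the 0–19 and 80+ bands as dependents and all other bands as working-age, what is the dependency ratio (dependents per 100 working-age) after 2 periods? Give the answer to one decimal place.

84.6

Let band 1 be 0–19 through band 5 = 80+.
— Period 1 —
Births: 850 * 0.269 = 229
Band 2: 1790 * 0.967 = 1731
Band 3: 850 * 0.949 = 807
Band 4: 1700 * 0.964 = 1639
Band 5: 1420 * 0.931 + 530 * 0.524 = 1322 + 278 = 1600
Net migration: Band 1 − 20 → 209; Band 2 + 132 → 1863; Band 3 + 132 → 939; Band 4 + 132 → 1771; Band 5 − 132 → 1468
→ [209, 1863, 939, 1771, 1468]
— Period 2 —
Births: 1863 * 0.269 = 501
Band 2: 209 * 0.967 = 202
Band 3: 1863 * 0.949 = 1768
Band 4: 939 * 0.964 = 905
Band 5: 1771 * 0.931 + 1468 * 0.524 = 1649 + 769 = 2418
Net migration: Band 1 − 20 → 481; Band 2 + 132 → 334; Band 3 + 132 → 1900; Band 4 + 132 → 1037; Band 5 − 132 → 2286
→ [481, 334, 1900, 1037, 2286]
Dependents (band 0–19 + band 80+) = 481 + 2286 = 2767; working-age = 3271; ratio = 2767/3271 × 100 = 84.6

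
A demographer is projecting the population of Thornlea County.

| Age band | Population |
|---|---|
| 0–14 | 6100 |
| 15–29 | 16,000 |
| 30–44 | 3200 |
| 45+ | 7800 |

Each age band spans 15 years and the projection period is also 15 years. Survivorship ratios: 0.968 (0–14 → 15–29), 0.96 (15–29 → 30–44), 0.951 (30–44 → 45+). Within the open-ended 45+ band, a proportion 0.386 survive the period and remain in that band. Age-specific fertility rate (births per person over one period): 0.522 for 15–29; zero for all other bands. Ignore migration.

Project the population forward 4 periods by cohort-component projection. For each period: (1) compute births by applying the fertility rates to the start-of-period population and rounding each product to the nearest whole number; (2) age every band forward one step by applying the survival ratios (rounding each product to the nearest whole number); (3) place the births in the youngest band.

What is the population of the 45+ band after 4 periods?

Period 1.
Births: 16000 × 0.522 = 8352
15–29: 6100 × 0.968 = 5905
30–44: 16000 × 0.96 = 15360
45+: 3200 × 0.951 + 7800 × 0.386 = 3043 + 3011 = 6054
End of period: [8352, 5905, 15360, 6054]
Period 2.
Births: 5905 × 0.522 = 3082
15–29: 8352 × 0.968 = 8085
30–44: 5905 × 0.96 = 5669
45+: 15360 × 0.951 + 6054 × 0.386 = 14607 + 2337 = 16944
End of period: [3082, 8085, 5669, 16944]
Period 3.
Births: 8085 × 0.522 = 4220
15–29: 3082 × 0.968 = 2983
30–44: 8085 × 0.96 = 7762
45+: 5669 × 0.951 + 16944 × 0.386 = 5391 + 6540 = 11931
End of period: [4220, 2983, 7762, 11931]
Period 4.
Births: 2983 × 0.522 = 1557
15–29: 4220 × 0.968 = 4085
30–44: 2983 × 0.96 = 2864
45+: 7762 × 0.951 + 11931 × 0.386 = 7382 + 4605 = 11987
End of period: [1557, 4085, 2864, 11987]

11987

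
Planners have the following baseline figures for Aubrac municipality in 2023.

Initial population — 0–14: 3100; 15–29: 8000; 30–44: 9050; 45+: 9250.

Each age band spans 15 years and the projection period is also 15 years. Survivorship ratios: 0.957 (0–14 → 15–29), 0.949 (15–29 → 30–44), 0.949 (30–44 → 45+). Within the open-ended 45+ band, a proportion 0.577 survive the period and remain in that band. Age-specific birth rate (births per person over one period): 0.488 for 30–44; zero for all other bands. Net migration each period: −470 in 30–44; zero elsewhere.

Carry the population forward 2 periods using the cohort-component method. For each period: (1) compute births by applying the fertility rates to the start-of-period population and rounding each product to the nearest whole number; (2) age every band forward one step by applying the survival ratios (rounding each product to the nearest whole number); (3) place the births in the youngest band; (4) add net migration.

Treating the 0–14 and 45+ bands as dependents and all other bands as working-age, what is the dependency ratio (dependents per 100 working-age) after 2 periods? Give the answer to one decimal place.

278.0

Call the groups 1 to 4, youngest first.
[period 1]
Births: 9050 * 0.488 = 4416
Group 2: 3100 * 0.957 = 2967
Group 3: 8000 * 0.949 = 7592
Group 4: 9050 * 0.949 + 9250 * 0.577 = 8588 + 5337 = 13925
Net migration: Group 3 − 470 → 7122
→ [4416, 2967, 7122, 13925]
[period 2]
Births: 7122 * 0.488 = 3476
Group 2: 4416 * 0.957 = 4226
Group 3: 2967 * 0.949 = 2816
Group 4: 7122 * 0.949 + 13925 * 0.577 = 6759 + 8035 = 14794
Net migration: Group 3 − 470 → 2346
→ [3476, 4226, 2346, 14794]
Dependents (band 0–14 + band 45+) = 3476 + 14794 = 18270; working-age = 6572; ratio = 18270/6572 × 100 = 278.0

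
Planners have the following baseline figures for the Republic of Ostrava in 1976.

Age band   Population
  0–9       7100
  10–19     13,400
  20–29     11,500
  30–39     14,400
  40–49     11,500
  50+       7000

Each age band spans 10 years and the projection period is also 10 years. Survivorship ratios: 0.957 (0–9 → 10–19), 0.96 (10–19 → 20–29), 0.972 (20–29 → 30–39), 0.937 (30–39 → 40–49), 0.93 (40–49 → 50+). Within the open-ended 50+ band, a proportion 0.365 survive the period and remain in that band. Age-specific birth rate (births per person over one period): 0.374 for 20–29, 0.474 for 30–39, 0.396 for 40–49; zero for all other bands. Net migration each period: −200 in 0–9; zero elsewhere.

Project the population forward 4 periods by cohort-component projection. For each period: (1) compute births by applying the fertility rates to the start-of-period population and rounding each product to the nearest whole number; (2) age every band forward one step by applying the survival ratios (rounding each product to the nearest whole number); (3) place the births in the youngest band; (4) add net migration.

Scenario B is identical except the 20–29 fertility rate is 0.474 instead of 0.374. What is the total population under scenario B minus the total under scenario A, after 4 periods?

4757

Period 1.
Births: 11500 × 0.374 = 4301  |  14400 × 0.474 = 6826  |  11500 × 0.396 = 4554 ⇒ total 15681
10–19: 7100 × 0.957 = 6795
20–29: 13400 × 0.96 = 12864
30–39: 11500 × 0.972 = 11178
40–49: 14400 × 0.937 = 13493
50+: 11500 × 0.93 + 7000 × 0.365 = 10695 + 2555 = 13250
Net migration: 0–9 − 200 → 15481
Population now: 0–9=15481, 10–19=6795, 20–29=12864, 30–39=11178, 40–49=13493, 50+=13250
Period 2.
Births: 12864 × 0.374 = 4811  |  11178 × 0.474 = 5298  |  13493 × 0.396 = 5343 ⇒ total 15452
10–19: 15481 × 0.957 = 14815
20–29: 6795 × 0.96 = 6523
30–39: 12864 × 0.972 = 12504
40–49: 11178 × 0.937 = 10474
50+: 13493 × 0.93 + 13250 × 0.365 = 12548 + 4836 = 17384
Net migration: 0–9 − 200 → 15252
Population now: 0–9=15252, 10–19=14815, 20–29=6523, 30–39=12504, 40–49=10474, 50+=17384
Period 3.
Births: 6523 × 0.374 = 2440  |  12504 × 0.474 = 5927  |  10474 × 0.396 = 4148 ⇒ total 12515
10–19: 15252 × 0.957 = 14596
20–29: 14815 × 0.96 = 14222
30–39: 6523 × 0.972 = 6340
40–49: 12504 × 0.937 = 11716
50+: 10474 × 0.93 + 17384 × 0.365 = 9741 + 6345 = 16086
Net migration: 0–9 − 200 → 12315
Population now: 0–9=12315, 10–19=14596, 20–29=14222, 30–39=6340, 40–49=11716, 50+=16086
Period 4.
Births: 14222 × 0.374 = 5319  |  6340 × 0.474 = 3005  |  11716 × 0.396 = 4640 ⇒ total 12964
10–19: 12315 × 0.957 = 11785
20–29: 14596 × 0.96 = 14012
30–39: 14222 × 0.972 = 13824
40–49: 6340 × 0.937 = 5941
50+: 11716 × 0.93 + 16086 × 0.365 = 10896 + 5871 = 16767
Net migration: 0–9 − 200 → 12764
Population now: 0–9=12764, 10–19=11785, 20–29=14012, 30–39=13824, 40–49=5941, 50+=16767
Scenario A total after 4 periods: 75093
Scenario B projection —
Period 1.
Births: 11500 × 0.474 = 5451  |  14400 × 0.474 = 6826  |  11500 × 0.396 = 4554 ⇒ total 16831
10–19: 7100 × 0.957 = 6795
20–29: 13400 × 0.96 = 12864
30–39: 11500 × 0.972 = 11178
40–49: 14400 × 0.937 = 13493
50+: 11500 × 0.93 + 7000 × 0.365 = 10695 + 2555 = 13250
Net migration: 0–9 − 200 → 16631
Population now: 0–9=16631, 10–19=6795, 20–29=12864, 30–39=11178, 40–49=13493, 50+=13250
Period 2.
Births: 12864 × 0.474 = 6098  |  11178 × 0.474 = 5298  |  13493 × 0.396 = 5343 ⇒ total 16739
10–19: 16631 × 0.957 = 15916
20–29: 6795 × 0.96 = 6523
30–39: 12864 × 0.972 = 12504
40–49: 11178 × 0.937 = 10474
50+: 13493 × 0.93 + 13250 × 0.365 = 12548 + 4836 = 17384
Net migration: 0–9 − 200 → 16539
Population now: 0–9=16539, 10–19=15916, 20–29=6523, 30–39=12504, 40–49=10474, 50+=17384
Period 3.
Births: 6523 × 0.474 = 3092  |  12504 × 0.474 = 5927  |  10474 × 0.396 = 4148 ⇒ total 13167
10–19: 16539 × 0.957 = 15828
20–29: 15916 × 0.96 = 15279
30–39: 6523 × 0.972 = 6340
40–49: 12504 × 0.937 = 11716
50+: 10474 × 0.93 + 17384 × 0.365 = 9741 + 6345 = 16086
Net migration: 0–9 − 200 → 12967
Population now: 0–9=12967, 10–19=15828, 20–29=15279, 30–39=6340, 40–49=11716, 50+=16086
Period 4.
Births: 15279 × 0.474 = 7242  |  6340 × 0.474 = 3005  |  11716 × 0.396 = 4640 ⇒ total 14887
10–19: 12967 × 0.957 = 12409
20–29: 15828 × 0.96 = 15195
30–39: 15279 × 0.972 = 14851
40–49: 6340 × 0.937 = 5941
50+: 11716 × 0.93 + 16086 × 0.365 = 10896 + 5871 = 16767
Net migration: 0–9 − 200 → 14687
Population now: 0–9=14687, 10–19=12409, 20–29=15195, 30–39=14851, 40–49=5941, 50+=16767
Scenario B total after 4 periods: 79850
Difference B − A = 79850 − 75093 = 4757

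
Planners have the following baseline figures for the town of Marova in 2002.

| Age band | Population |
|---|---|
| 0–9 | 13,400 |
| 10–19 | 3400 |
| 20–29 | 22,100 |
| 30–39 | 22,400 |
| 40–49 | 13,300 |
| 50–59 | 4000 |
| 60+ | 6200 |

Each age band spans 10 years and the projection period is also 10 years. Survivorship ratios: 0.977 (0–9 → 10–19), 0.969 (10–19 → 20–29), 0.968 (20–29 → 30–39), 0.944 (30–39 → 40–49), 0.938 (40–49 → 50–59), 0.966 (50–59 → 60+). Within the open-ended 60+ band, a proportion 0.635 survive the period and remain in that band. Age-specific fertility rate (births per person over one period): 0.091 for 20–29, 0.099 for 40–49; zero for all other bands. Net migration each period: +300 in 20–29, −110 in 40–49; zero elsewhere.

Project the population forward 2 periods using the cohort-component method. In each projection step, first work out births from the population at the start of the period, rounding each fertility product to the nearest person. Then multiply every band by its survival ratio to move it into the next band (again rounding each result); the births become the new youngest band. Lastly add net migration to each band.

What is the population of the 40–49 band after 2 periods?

— Period 1 —
Births: 22100 × 0.091 = 2011 ; 13300 × 0.099 = 1317 → total 3328
10–19: 13400 × 0.977 = 13092
20–29: 3400 × 0.969 = 3295
30–39: 22100 × 0.968 = 21393
40–49: 22400 × 0.944 = 21146
50–59: 13300 × 0.938 = 12475
60+: 4000 × 0.966 + 6200 × 0.635 = 3864 + 3937 = 7801
Net migration: 20–29 + 300 → 3595; 40–49 − 110 → 21036
Population now: 0–9=3328, 10–19=13092, 20–29=3595, 30–39=21393, 40–49=21036, 50–59=12475, 60+=7801
— Period 2 —
Births: 3595 × 0.091 = 327 ; 21036 × 0.099 = 2083 → total 2410
10–19: 3328 × 0.977 = 3251
20–29: 13092 × 0.969 = 12686
30–39: 3595 × 0.968 = 3480
40–49: 21393 × 0.944 = 20195
50–59: 21036 × 0.938 = 19732
60+: 12475 × 0.966 + 7801 × 0.635 = 12051 + 4954 = 17005
Net migration: 20–29 + 300 → 12986; 40–49 − 110 → 20085
Population now: 0–9=2410, 10–19=3251, 20–29=12986, 30–39=3480, 40–49=20085, 50–59=19732, 60+=17005

20085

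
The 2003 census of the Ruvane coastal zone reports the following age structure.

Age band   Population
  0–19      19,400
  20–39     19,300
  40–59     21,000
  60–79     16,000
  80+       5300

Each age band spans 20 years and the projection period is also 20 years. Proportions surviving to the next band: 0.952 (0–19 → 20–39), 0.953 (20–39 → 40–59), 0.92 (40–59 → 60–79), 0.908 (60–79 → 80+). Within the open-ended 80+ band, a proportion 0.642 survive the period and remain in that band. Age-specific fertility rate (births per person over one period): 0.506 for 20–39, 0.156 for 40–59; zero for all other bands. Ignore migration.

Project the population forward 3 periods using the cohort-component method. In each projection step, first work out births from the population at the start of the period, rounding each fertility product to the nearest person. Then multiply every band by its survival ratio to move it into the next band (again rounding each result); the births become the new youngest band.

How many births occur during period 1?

13042

Call the groups 1 to 5, youngest first.
Period 1:
Births: 19300 × 0.506 = 9766 ; 21000 × 0.156 = 3276 → total 13042
Group 2: 19400 × 0.952 = 18469
Group 3: 19300 × 0.953 = 18393
Group 4: 21000 × 0.92 = 19320
Group 5: 16000 × 0.908 + 5300 × 0.642 = 14528 + 3403 = 17931
Population now: 0–19=13042, 20–39=18469, 40–59=18393, 60–79=19320, 80+=17931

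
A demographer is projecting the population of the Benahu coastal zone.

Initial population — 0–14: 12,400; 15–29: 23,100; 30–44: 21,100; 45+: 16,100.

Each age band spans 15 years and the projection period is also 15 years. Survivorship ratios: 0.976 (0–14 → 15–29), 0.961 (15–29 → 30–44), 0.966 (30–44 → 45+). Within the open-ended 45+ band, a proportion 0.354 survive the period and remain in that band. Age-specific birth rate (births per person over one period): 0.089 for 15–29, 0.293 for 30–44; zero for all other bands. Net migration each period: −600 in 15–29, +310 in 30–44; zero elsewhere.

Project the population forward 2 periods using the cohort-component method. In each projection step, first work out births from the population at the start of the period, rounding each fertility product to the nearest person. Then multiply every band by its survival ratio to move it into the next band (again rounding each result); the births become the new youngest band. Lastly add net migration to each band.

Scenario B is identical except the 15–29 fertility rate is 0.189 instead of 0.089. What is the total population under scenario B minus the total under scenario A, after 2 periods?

(Groups numbered youngest = 1 to oldest = 4.)
After projecting period 1:
Births: 23100 × 0.089 = 2056 ; 21100 × 0.293 = 6182 — total 8238
Group 2: 12400 × 0.976 = 12102
Group 3: 23100 × 0.961 = 22199
Group 4: 21100 × 0.966 + 16100 × 0.354 = 20383 + 5699 = 26082
Net migration: Group 2 − 600 → 11502; Group 3 + 310 → 22509
Giving 8238 / 11502 / 22509 / 26082.
After projecting period 2:
Births: 11502 × 0.089 = 1024 ; 22509 × 0.293 = 6595 — total 7619
Group 2: 8238 × 0.976 = 8040
Group 3: 11502 × 0.961 = 11053
Group 4: 22509 × 0.966 + 26082 × 0.354 = 21744 + 9233 = 30977
Net migration: Group 2 − 600 → 7440; Group 3 + 310 → 11363
Giving 7619 / 7440 / 11363 / 30977.
Scenario A total after 2 periods: 57399
Scenario B projection —
After projecting period 1:
Births: 23100 × 0.189 = 4366 ; 21100 × 0.293 = 6182 — total 10548
Group 2: 12400 × 0.976 = 12102
Group 3: 23100 × 0.961 = 22199
Group 4: 21100 × 0.966 + 16100 × 0.354 = 20383 + 5699 = 26082
Net migration: Group 2 − 600 → 11502; Group 3 + 310 → 22509
Giving 10548 / 11502 / 22509 / 26082.
After projecting period 2:
Births: 11502 × 0.189 = 2174 ; 22509 × 0.293 = 6595 — total 8769
Group 2: 10548 × 0.976 = 10295
Group 3: 11502 × 0.961 = 11053
Group 4: 22509 × 0.966 + 26082 × 0.354 = 21744 + 9233 = 30977
Net migration: Group 2 − 600 → 9695; Group 3 + 310 → 11363
Giving 8769 / 9695 / 11363 / 30977.
Scenario B total after 2 periods: 60804
Difference B − A = 60804 − 57399 = 3405

3405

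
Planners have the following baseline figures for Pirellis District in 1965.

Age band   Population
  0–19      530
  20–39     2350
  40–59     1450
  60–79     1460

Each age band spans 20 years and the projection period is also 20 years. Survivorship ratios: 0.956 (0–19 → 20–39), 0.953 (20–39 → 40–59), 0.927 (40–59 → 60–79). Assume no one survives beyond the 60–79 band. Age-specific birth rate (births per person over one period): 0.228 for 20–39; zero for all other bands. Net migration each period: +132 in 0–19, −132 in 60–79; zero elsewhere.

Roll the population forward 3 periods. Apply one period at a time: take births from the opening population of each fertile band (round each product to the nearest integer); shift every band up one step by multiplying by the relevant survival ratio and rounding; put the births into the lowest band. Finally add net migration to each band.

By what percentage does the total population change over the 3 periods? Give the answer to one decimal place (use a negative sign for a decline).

-75.1

[period 1]
Births: 2350 × 0.228 = 536
20–39: 530 × 0.956 = 507
40–59: 2350 × 0.953 = 2240
60–79: 1450 × 0.927 = 1344
Net migration: 0–19 + 132 → 668; 60–79 − 132 → 1212
Population now: 0–19=668, 20–39=507, 40–59=2240, 60–79=1212
[period 2]
Births: 507 × 0.228 = 116
20–39: 668 × 0.956 = 639
40–59: 507 × 0.953 = 483
60–79: 2240 × 0.927 = 2076
Net migration: 0–19 + 132 → 248; 60–79 − 132 → 1944
Population now: 0–19=248, 20–39=639, 40–59=483, 60–79=1944
[period 3]
Births: 639 × 0.228 = 146
20–39: 248 × 0.956 = 237
40–59: 639 × 0.953 = 609
60–79: 483 × 0.927 = 448
Net migration: 0–19 + 132 → 278; 60–79 − 132 → 316
Population now: 0–19=278, 20–39=237, 40–59=609, 60–79=316
Total: 5790 → 1440; change = -4350; percentage change = -75.1%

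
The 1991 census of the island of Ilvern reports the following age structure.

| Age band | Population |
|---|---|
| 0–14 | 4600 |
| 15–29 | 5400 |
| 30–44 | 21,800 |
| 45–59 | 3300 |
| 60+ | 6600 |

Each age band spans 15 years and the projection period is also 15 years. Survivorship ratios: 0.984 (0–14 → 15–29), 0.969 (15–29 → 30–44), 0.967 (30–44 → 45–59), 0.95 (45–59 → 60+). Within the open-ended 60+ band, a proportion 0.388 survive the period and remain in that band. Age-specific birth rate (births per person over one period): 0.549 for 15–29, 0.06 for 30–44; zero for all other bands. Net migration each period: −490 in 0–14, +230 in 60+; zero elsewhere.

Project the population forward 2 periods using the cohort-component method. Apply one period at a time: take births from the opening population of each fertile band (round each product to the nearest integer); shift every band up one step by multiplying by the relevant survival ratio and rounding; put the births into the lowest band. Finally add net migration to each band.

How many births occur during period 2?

2799

[period 1]
Births: 5400 * 0.549 = 2965 ; 21800 * 0.06 = 1308 — total 4273
15–29: 4600 * 0.984 = 4526
30–44: 5400 * 0.969 = 5233
45–59: 21800 * 0.967 = 21081
60+: 3300 * 0.95 + 6600 * 0.388 = 3135 + 2561 = 5696
Net migration: 0–14 − 490 → 3783; 60+ + 230 → 5926
→ [3783, 4526, 5233, 21081, 5926]
[period 2]
Births: 4526 * 0.549 = 2485 ; 5233 * 0.06 = 314 — total 2799
15–29: 3783 * 0.984 = 3722
30–44: 4526 * 0.969 = 4386
45–59: 5233 * 0.967 = 5060
60+: 21081 * 0.95 + 5926 * 0.388 = 20027 + 2299 = 22326
Net migration: 0–14 − 490 → 2309; 60+ + 230 → 22556
→ [2309, 3722, 4386, 5060, 22556]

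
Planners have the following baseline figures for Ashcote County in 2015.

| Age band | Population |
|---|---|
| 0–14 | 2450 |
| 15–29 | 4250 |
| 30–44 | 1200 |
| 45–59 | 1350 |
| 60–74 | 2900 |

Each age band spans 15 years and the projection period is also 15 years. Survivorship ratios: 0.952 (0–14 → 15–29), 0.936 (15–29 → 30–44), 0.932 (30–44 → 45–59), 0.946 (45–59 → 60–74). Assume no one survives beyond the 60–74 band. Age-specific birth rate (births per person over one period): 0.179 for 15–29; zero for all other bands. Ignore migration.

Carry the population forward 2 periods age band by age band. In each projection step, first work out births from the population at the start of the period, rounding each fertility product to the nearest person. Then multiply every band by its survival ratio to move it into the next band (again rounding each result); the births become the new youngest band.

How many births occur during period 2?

Period 1.
Births: 4250 × 0.179 = 761
15–29: 2450 × 0.952 = 2332
30–44: 4250 × 0.936 = 3978
45–59: 1200 × 0.932 = 1118
60–74: 1350 × 0.946 = 1277
→ [761, 2332, 3978, 1118, 1277]
Period 2.
Births: 2332 × 0.179 = 417
15–29: 761 × 0.952 = 724
30–44: 2332 × 0.936 = 2183
45–59: 3978 × 0.932 = 3707
60–74: 1118 × 0.946 = 1058
→ [417, 724, 2183, 3707, 1058]

417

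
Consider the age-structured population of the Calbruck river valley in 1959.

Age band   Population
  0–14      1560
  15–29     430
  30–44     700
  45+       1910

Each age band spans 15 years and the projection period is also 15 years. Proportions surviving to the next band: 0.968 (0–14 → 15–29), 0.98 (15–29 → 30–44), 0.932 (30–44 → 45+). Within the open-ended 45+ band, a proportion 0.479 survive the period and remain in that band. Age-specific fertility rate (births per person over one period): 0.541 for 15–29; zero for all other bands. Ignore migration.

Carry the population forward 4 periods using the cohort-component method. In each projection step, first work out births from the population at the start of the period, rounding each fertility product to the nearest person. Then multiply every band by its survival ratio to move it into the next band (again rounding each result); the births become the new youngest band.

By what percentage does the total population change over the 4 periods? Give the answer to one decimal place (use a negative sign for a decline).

Period 1:
Births: 430 × 0.541 = 233
15–29: 1560 × 0.968 = 1510
30–44: 430 × 0.98 = 421
45+: 700 × 0.932 + 1910 × 0.479 = 652 + 915 = 1567
→ [233, 1510, 421, 1567]
Period 2:
Births: 1510 × 0.541 = 817
15–29: 233 × 0.968 = 226
30–44: 1510 × 0.98 = 1480
45+: 421 × 0.932 + 1567 × 0.479 = 392 + 751 = 1143
→ [817, 226, 1480, 1143]
Period 3:
Births: 226 × 0.541 = 122
15–29: 817 × 0.968 = 791
30–44: 226 × 0.98 = 221
45+: 1480 × 0.932 + 1143 × 0.479 = 1379 + 547 = 1926
→ [122, 791, 221, 1926]
Period 4:
Births: 791 × 0.541 = 428
15–29: 122 × 0.968 = 118
30–44: 791 × 0.98 = 775
45+: 221 × 0.932 + 1926 × 0.479 = 206 + 923 = 1129
→ [428, 118, 775, 1129]
Total: 4600 → 2450; change = -2150; percentage change = -46.7%

-46.7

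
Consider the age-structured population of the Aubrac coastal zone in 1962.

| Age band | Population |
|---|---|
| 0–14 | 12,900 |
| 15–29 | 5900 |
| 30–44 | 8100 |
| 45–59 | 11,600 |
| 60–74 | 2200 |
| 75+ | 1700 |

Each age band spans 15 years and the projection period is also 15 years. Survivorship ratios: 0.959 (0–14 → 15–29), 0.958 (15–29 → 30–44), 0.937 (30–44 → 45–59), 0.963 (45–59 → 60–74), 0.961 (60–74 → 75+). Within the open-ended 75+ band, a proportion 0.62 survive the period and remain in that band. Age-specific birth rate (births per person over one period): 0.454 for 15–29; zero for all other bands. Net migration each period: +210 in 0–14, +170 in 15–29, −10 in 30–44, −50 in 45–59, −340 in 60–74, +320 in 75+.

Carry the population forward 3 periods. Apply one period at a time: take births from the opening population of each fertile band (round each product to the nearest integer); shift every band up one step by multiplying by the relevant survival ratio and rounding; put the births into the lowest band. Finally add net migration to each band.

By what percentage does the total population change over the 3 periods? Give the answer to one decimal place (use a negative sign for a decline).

-3.2

Let band 1 be 0–14 through band 6 = 75+.
After projecting period 1:
Births: 5900 * 0.454 = 2679
Band 2: 12900 * 0.959 = 12371
Band 3: 5900 * 0.958 = 5652
Band 4: 8100 * 0.937 = 7590
Band 5: 11600 * 0.963 = 11171
Band 6: 2200 * 0.961 + 1700 * 0.62 = 2114 + 1054 = 3168
Net migration: Band 1 + 210 → 2889; Band 2 + 170 → 12541; Band 3 − 10 → 5642; Band 4 − 50 → 7540; Band 5 − 340 → 10831; Band 6 + 320 → 3488
End of period: [2889, 12541, 5642, 7540, 10831, 3488]
After projecting period 2:
Births: 12541 * 0.454 = 5694
Band 2: 2889 * 0.959 = 2771
Band 3: 12541 * 0.958 = 12014
Band 4: 5642 * 0.937 = 5287
Band 5: 7540 * 0.963 = 7261
Band 6: 10831 * 0.961 + 3488 * 0.62 = 10409 + 2163 = 12572
Net migration: Band 1 + 210 → 5904; Band 2 + 170 → 2941; Band 3 − 10 → 12004; Band 4 − 50 → 5237; Band 5 − 340 → 6921; Band 6 + 320 → 12892
End of period: [5904, 2941, 12004, 5237, 6921, 12892]
After projecting period 3:
Births: 2941 * 0.454 = 1335
Band 2: 5904 * 0.959 = 5662
Band 3: 2941 * 0.958 = 2817
Band 4: 12004 * 0.937 = 11248
Band 5: 5237 * 0.963 = 5043
Band 6: 6921 * 0.961 + 12892 * 0.62 = 6651 + 7993 = 14644
Net migration: Band 1 + 210 → 1545; Band 2 + 170 → 5832; Band 3 − 10 → 2807; Band 4 − 50 → 11198; Band 5 − 340 → 4703; Band 6 + 320 → 14964
End of period: [1545, 5832, 2807, 11198, 4703, 14964]
Total: 42400 → 41049; change = -1351; percentage change = -3.2%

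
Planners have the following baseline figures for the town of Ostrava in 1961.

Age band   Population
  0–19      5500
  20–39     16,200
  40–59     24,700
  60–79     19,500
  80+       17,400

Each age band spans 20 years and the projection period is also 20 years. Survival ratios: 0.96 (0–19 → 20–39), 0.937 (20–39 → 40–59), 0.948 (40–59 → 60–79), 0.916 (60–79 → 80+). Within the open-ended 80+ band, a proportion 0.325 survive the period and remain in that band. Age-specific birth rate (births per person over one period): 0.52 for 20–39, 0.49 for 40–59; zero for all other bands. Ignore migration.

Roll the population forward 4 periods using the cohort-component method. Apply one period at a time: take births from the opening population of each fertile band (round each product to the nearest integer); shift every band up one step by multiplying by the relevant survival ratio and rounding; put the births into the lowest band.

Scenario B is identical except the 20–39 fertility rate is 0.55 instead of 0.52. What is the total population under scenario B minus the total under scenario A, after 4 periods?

1958

Period 1.
Births: 16200 × 0.52 = 8424, 24700 × 0.49 = 12103 → total 20527
20–39: 5500 × 0.96 = 5280
40–59: 16200 × 0.937 = 15179
60–79: 24700 × 0.948 = 23416
80+: 19500 × 0.916 + 17400 × 0.325 = 17862 + 5655 = 23517
End of period: [20527, 5280, 15179, 23416, 23517]
Period 2.
Births: 5280 × 0.52 = 2746, 15179 × 0.49 = 7438 → total 10184
20–39: 20527 × 0.96 = 19706
40–59: 5280 × 0.937 = 4947
60–79: 15179 × 0.948 = 14390
80+: 23416 × 0.916 + 23517 × 0.325 = 21449 + 7643 = 29092
End of period: [10184, 19706, 4947, 14390, 29092]
Period 3.
Births: 19706 × 0.52 = 10247, 4947 × 0.49 = 2424 → total 12671
20–39: 10184 × 0.96 = 9777
40–59: 19706 × 0.937 = 18465
60–79: 4947 × 0.948 = 4690
80+: 14390 × 0.916 + 29092 × 0.325 = 13181 + 9455 = 22636
End of period: [12671, 9777, 18465, 4690, 22636]
Period 4.
Births: 9777 × 0.52 = 5084, 18465 × 0.49 = 9048 → total 14132
20–39: 12671 × 0.96 = 12164
40–59: 9777 × 0.937 = 9161
60–79: 18465 × 0.948 = 17505
80+: 4690 × 0.916 + 22636 × 0.325 = 4296 + 7357 = 11653
End of period: [14132, 12164, 9161, 17505, 11653]
Scenario A total after 4 periods: 64615
Scenario B projection —
Period 1.
Births: 16200 × 0.55 = 8910, 24700 × 0.49 = 12103 → total 21013
20–39: 5500 × 0.96 = 5280
40–59: 16200 × 0.937 = 15179
60–79: 24700 × 0.948 = 23416
80+: 19500 × 0.916 + 17400 × 0.325 = 17862 + 5655 = 23517
End of period: [21013, 5280, 15179, 23416, 23517]
Period 2.
Births: 5280 × 0.55 = 2904, 15179 × 0.49 = 7438 → total 10342
20–39: 21013 × 0.96 = 20172
40–59: 5280 × 0.937 = 4947
60–79: 15179 × 0.948 = 14390
80+: 23416 × 0.916 + 23517 × 0.325 = 21449 + 7643 = 29092
End of period: [10342, 20172, 4947, 14390, 29092]
Period 3.
Births: 20172 × 0.55 = 11095, 4947 × 0.49 = 2424 → total 13519
20–39: 10342 × 0.96 = 9928
40–59: 20172 × 0.937 = 18901
60–79: 4947 × 0.948 = 4690
80+: 14390 × 0.916 + 29092 × 0.325 = 13181 + 9455 = 22636
End of period: [13519, 9928, 18901, 4690, 22636]
Period 4.
Births: 9928 × 0.55 = 5460, 18901 × 0.49 = 9261 → total 14721
20–39: 13519 × 0.96 = 12978
40–59: 9928 × 0.937 = 9303
60–79: 18901 × 0.948 = 17918
80+: 4690 × 0.916 + 22636 × 0.325 = 4296 + 7357 = 11653
End of period: [14721, 12978, 9303, 17918, 11653]
Scenario B total after 4 periods: 66573
Difference B − A = 66573 − 64615 = 1958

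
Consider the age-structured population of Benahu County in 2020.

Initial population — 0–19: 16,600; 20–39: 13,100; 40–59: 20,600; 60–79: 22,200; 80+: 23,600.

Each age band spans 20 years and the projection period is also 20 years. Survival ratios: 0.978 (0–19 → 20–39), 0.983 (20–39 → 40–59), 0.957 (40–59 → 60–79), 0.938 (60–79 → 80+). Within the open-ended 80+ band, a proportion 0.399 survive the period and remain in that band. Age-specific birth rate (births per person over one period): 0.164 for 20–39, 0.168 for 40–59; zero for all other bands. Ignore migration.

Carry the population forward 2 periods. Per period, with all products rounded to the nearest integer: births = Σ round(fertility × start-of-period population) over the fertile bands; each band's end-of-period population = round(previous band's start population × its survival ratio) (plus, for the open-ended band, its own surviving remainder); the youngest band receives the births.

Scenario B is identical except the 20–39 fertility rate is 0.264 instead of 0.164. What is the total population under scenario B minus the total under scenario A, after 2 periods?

Let band 1 be 0–19 through band 5 = 80+.
— Period 1 —
Births: 13100 × 0.164 = 2148, 20600 × 0.168 = 3461 → 5609
Band 2: 16600 × 0.978 = 16235
Band 3: 13100 × 0.983 = 12877
Band 4: 20600 × 0.957 = 19714
Band 5: 22200 × 0.938 + 23600 × 0.399 = 20824 + 9416 = 30240
End of period: [5609, 16235, 12877, 19714, 30240]
— Period 2 —
Births: 16235 × 0.164 = 2663, 12877 × 0.168 = 2163 → 4826
Band 2: 5609 × 0.978 = 5486
Band 3: 16235 × 0.983 = 15959
Band 4: 12877 × 0.957 = 12323
Band 5: 19714 × 0.938 + 30240 × 0.399 = 18492 + 12066 = 30558
End of period: [4826, 5486, 15959, 12323, 30558]
Scenario A total after 2 periods: 69152
Scenario B projection —
— Period 1 —
Births: 13100 × 0.264 = 3458, 20600 × 0.168 = 3461 → 6919
Band 2: 16600 × 0.978 = 16235
Band 3: 13100 × 0.983 = 12877
Band 4: 20600 × 0.957 = 19714
Band 5: 22200 × 0.938 + 23600 × 0.399 = 20824 + 9416 = 30240
End of period: [6919, 16235, 12877, 19714, 30240]
— Period 2 —
Births: 16235 × 0.264 = 4286, 12877 × 0.168 = 2163 → 6449
Band 2: 6919 × 0.978 = 6767
Band 3: 16235 × 0.983 = 15959
Band 4: 12877 × 0.957 = 12323
Band 5: 19714 × 0.938 + 30240 × 0.399 = 18492 + 12066 = 30558
End of period: [6449, 6767, 15959, 12323, 30558]
Scenario B total after 2 periods: 72056
Difference B − A = 72056 − 69152 = 2904

2904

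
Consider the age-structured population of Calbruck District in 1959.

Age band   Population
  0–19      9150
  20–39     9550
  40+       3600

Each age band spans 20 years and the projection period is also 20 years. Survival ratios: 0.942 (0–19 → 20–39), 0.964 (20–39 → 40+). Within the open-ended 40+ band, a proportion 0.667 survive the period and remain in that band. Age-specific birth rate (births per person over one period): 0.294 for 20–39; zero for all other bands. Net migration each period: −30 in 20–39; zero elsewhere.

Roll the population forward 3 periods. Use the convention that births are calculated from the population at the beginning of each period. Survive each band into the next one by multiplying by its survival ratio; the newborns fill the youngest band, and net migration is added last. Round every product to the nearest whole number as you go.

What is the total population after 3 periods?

Let band 1 be 0–19 through band 3 = 40+.
— Period 1 —
Births: 9550 × 0.294 = 2808
Band 2: 9150 × 0.942 = 8619
Band 3: 9550 × 0.964 + 3600 × 0.667 = 9206 + 2401 = 11607
Net migration: Band 2 − 30 → 8589
End of period: [2808, 8589, 11607]
— Period 2 —
Births: 8589 × 0.294 = 2525
Band 2: 2808 × 0.942 = 2645
Band 3: 8589 × 0.964 + 11607 × 0.667 = 8280 + 7742 = 16022
Net migration: Band 2 − 30 → 2615
End of period: [2525, 2615, 16022]
— Period 3 —
Births: 2615 × 0.294 = 769
Band 2: 2525 × 0.942 = 2379
Band 3: 2615 × 0.964 + 16022 × 0.667 = 2521 + 10687 = 13208
Net migration: Band 2 − 30 → 2349
End of period: [769, 2349, 13208]
Total after period 3: 769 + 2349 + 13208 = 16326

16326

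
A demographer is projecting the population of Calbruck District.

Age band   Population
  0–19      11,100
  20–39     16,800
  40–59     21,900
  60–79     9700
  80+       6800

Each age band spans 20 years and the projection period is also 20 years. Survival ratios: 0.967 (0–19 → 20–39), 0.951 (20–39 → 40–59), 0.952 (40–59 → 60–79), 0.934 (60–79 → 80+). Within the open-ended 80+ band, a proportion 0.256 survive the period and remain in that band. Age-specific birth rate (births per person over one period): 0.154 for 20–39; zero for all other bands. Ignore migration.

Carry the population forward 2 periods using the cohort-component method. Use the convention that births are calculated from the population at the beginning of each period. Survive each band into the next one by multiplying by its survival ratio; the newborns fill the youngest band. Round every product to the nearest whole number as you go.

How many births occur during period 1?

[period 1]
Births: 16800 * 0.154 = 2587
20–39: 11100 * 0.967 = 10734
40–59: 16800 * 0.951 = 15977
60–79: 21900 * 0.952 = 20849
80+: 9700 * 0.934 + 6800 * 0.256 = 9060 + 1741 = 10801
Giving 2587 / 10734 / 15977 / 20849 / 10801.

2587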